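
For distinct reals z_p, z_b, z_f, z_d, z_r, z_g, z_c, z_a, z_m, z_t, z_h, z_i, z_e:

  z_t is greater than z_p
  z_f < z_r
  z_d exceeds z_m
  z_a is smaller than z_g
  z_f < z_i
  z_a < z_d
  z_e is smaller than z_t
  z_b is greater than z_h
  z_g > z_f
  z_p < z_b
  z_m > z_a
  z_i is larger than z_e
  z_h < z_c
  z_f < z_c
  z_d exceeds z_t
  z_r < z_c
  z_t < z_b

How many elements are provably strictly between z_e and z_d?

1

The relations place z_e below z_d. An element lies strictly between them when it is forced above z_e and also forced below z_d.
Above z_e: {z_i, z_t, z_b}. Below z_d: {z_a, z_m, z_p, z_t}.
Intersection: {z_t} — 1.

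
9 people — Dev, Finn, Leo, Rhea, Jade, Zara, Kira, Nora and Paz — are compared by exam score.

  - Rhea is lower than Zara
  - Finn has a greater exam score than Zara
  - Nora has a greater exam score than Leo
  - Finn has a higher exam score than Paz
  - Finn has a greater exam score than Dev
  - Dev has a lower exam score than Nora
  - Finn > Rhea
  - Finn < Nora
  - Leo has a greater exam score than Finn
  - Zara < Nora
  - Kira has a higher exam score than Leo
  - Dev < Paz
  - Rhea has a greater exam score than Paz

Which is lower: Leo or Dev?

Link the given pairs in sequence: Dev < Paz; Paz < Rhea; Rhea < Zara; Zara < Finn; Finn < Leo.
Together: Dev < Paz < Rhea < Zara < Finn < Leo.
So Dev < Leo; Dev is the lower of the two.

Dev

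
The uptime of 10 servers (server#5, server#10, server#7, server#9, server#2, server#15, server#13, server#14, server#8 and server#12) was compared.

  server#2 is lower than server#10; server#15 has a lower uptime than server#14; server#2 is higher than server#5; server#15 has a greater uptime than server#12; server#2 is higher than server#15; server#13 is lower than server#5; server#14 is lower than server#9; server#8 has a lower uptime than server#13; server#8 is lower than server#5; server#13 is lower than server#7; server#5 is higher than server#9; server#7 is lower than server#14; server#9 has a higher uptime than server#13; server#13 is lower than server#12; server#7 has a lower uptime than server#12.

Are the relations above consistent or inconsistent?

Every relation is compatible with server#8 < server#13 < server#7 < server#12 < server#15 < server#14 < server#9 < server#5 < server#2 < server#10; the set is consistent.

consistent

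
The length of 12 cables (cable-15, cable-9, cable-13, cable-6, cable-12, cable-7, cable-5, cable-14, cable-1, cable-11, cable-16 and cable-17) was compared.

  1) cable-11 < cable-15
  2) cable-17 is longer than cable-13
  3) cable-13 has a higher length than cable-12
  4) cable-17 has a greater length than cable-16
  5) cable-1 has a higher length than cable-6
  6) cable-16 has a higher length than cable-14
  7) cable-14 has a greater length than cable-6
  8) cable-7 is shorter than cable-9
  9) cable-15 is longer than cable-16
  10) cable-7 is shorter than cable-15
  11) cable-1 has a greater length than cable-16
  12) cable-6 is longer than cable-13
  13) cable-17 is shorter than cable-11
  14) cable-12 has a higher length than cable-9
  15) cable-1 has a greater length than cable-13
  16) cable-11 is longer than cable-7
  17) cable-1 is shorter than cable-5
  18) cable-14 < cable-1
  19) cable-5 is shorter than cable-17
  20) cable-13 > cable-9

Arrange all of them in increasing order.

cable-7 < cable-9 < cable-12 < cable-13 < cable-6 < cable-14 < cable-16 < cable-1 < cable-5 < cable-17 < cable-11 < cable-15

Each adjacent pair is fixed by a given relation: cable-7 < cable-9; cable-9 < cable-12; cable-12 < cable-13; cable-13 < cable-6; cable-6 < cable-14; cable-14 < cable-16; cable-16 < cable-1; cable-1 < cable-5; cable-5 < cable-17; cable-17 < cable-11; cable-11 < cable-15. Chaining them end to end gives the full order.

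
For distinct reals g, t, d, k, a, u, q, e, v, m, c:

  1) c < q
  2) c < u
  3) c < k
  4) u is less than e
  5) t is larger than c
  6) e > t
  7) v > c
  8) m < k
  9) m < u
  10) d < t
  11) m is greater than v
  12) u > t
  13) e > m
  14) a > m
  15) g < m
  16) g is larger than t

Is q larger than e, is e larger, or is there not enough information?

undetermined

Following every chain through q: below q we get c.
e is not reached, and no chain runs the other way from e to q.
So the given relations leave the order of q and e undetermined.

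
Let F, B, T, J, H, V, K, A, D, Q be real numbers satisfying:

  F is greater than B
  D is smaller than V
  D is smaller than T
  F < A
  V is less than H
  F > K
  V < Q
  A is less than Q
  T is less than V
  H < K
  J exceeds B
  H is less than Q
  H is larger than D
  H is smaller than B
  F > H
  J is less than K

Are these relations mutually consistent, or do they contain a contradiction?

Every relation is compatible with D < T < V < H < B < J < K < F < A < Q; the set is consistent.

consistent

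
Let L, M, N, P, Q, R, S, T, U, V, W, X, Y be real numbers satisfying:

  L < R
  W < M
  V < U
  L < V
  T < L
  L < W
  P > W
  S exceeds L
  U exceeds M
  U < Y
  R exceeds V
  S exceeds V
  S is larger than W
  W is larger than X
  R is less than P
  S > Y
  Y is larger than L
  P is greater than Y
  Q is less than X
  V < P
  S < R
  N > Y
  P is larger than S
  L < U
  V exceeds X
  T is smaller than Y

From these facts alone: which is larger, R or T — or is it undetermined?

Link the given pairs in sequence: T < L; L < W; W < M; M < U; U < Y; Y < S; S < R.
Chaining these gives T < L < W < M < U < Y < S < R.
So R is larger.

R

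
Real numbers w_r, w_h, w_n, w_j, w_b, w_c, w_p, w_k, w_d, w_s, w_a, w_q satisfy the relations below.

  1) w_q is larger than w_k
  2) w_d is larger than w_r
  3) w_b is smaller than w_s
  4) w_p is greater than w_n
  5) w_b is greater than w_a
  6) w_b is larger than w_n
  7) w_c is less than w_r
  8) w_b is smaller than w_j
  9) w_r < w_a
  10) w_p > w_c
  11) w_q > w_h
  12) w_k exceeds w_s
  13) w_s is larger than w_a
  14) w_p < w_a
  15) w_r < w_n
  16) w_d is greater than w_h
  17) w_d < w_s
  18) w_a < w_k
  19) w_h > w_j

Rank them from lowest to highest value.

w_c < w_r < w_n < w_p < w_a < w_b < w_j < w_h < w_d < w_s < w_k < w_q

Nothing is placed below w_c, so it is least; from there w_c < w_r; w_r < w_n; w_n < w_p; w_p < w_a; w_a < w_b; w_b < w_j; w_j < w_h; w_h < w_d; w_d < w_s; w_s < w_k; w_k < w_q, each given directly.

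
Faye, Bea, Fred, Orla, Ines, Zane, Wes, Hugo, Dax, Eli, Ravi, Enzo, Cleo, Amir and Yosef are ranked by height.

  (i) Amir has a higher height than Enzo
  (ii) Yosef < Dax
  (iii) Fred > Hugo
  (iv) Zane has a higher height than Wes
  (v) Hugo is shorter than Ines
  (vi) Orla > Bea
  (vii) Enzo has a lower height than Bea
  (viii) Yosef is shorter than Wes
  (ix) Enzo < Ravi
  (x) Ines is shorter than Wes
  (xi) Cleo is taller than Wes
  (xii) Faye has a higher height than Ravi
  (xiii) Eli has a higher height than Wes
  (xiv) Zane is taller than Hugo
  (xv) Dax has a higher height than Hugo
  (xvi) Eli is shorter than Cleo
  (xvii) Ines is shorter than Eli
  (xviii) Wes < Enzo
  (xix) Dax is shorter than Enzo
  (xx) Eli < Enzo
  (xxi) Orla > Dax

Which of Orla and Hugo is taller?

Orla

Hugo < Ines < Eli < Enzo < Bea < Orla, by transitivity through Ines, Eli, Enzo, Bea.
So Hugo < Orla; Orla is the taller of the two.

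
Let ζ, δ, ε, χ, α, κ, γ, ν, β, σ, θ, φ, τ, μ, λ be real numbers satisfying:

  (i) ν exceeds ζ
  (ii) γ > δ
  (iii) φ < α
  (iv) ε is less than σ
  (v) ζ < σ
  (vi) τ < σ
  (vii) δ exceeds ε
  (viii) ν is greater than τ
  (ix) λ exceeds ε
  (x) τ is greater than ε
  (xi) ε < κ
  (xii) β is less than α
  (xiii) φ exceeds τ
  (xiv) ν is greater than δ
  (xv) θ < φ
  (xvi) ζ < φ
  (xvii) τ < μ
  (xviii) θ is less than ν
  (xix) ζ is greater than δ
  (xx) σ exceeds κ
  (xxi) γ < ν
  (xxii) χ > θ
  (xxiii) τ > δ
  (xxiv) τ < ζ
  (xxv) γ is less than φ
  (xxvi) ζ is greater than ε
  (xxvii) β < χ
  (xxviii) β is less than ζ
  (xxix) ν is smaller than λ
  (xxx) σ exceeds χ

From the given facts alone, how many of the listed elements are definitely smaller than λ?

From λ the given relations immediately reach ε, ν.
From those, δ, τ, θ, γ, ζ — 7 in total.
From those, β — 8 in total.
No other element is forced below λ by the given relations, so the count is 8.

8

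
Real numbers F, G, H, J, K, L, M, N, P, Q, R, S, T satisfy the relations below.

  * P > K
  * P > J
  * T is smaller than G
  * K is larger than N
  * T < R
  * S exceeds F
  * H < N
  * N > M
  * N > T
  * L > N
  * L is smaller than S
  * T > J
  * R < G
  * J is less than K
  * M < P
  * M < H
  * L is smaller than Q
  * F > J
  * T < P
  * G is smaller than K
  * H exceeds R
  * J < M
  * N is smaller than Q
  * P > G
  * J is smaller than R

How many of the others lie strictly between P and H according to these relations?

2

Chaining upward from H reaches: N, L, Q, K, S.
Chaining downward from P reaches: J, M, T, R, N, G, K.
Strictly between H and P are those in both lists: N, K — 2 elements.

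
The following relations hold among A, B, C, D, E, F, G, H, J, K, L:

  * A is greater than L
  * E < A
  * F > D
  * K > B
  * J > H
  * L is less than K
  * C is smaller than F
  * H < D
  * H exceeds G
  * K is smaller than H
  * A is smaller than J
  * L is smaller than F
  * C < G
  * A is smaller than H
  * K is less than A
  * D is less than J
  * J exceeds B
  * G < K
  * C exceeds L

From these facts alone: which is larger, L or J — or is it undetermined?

J

L < C and C < G give L < G.
Then G < K extends the chain to K.
With K < H: L < C < G < K < H.
With H < D: L < C < G < K < H < D.
Then D < J extends the chain to J.
So J is larger.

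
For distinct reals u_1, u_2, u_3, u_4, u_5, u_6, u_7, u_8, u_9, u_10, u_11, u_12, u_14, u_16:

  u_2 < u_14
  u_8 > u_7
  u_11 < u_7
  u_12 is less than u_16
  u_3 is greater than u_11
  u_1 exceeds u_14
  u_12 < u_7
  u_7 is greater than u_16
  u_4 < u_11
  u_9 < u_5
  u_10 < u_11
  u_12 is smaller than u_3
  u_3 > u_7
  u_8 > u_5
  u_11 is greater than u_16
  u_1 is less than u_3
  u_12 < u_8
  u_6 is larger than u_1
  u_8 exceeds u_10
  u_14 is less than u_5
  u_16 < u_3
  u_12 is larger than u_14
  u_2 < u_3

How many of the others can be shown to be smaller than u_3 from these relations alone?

9

The elements the relations force below u_3 are u_2, u_4, u_14, u_12, u_10, u_16, u_1, u_11, u_7 — no chain reaches any other.
That is 9.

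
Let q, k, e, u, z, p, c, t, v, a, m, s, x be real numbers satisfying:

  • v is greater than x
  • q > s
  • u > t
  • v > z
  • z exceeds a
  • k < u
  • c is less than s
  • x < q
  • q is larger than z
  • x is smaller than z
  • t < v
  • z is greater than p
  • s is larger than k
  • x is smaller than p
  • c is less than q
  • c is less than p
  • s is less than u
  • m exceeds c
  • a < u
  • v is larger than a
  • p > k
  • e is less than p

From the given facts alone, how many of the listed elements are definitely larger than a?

Directly above a: z, u, v.
One step further: q (4 so far).
No other element is forced above a by the given relations, so the count is 4.

4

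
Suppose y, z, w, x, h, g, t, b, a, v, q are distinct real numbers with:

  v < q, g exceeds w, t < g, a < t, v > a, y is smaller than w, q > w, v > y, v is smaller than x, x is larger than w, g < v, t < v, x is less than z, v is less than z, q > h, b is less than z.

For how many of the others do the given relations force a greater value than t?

Directly above t: g, v.
One step further: x, q, z (5 so far).
No other element is forced above t by the given relations, so the count is 5.

5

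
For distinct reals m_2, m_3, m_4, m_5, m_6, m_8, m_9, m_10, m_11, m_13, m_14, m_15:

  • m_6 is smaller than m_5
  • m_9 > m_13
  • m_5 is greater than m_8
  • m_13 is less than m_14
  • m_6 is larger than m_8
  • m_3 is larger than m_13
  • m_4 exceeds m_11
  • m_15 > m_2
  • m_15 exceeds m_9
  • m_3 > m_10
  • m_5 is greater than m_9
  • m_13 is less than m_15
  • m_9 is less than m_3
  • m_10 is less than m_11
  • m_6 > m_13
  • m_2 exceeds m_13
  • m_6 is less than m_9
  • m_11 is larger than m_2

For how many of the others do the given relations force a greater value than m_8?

5

From m_8 the given relations immediately reach m_6, m_5.
From those, m_9 — 3 in total.
From those, m_15, m_3 — 5 in total.
No other element is forced above m_8 by the given relations, so the count is 5.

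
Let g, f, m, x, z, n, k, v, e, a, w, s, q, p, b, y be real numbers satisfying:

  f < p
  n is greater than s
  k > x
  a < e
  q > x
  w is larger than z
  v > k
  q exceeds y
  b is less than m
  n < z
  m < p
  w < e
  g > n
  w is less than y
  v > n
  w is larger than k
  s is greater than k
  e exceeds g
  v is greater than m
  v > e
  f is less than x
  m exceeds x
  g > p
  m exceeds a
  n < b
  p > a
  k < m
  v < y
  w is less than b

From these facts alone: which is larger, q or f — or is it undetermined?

Link the given pairs in sequence: f < x; x < k; k < s; s < n; n < z; z < w; w < b; b < m; m < p; p < g; g < e; e < v; v < y; y < q.
Chaining these gives f < x < k < s < n < z < w < b < m < p < g < e < v < y < q.
So q is larger.

q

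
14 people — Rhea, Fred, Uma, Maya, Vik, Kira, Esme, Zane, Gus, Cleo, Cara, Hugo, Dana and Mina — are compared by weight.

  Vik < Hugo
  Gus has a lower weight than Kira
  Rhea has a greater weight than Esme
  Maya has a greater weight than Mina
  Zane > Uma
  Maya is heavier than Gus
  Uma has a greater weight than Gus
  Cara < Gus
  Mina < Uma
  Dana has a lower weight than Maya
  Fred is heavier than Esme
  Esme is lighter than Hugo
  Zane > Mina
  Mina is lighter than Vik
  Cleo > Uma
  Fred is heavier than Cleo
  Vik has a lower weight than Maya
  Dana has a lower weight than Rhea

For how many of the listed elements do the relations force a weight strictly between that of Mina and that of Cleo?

1

The relations place Mina below Cleo. An element lies strictly between them when it is forced above Mina and also forced below Cleo.
Above Mina: {Uma, Fred, Zane, Vik, Hugo, Maya}. Below Cleo: {Cara, Gus, Uma}.
Intersection: {Uma} — 1.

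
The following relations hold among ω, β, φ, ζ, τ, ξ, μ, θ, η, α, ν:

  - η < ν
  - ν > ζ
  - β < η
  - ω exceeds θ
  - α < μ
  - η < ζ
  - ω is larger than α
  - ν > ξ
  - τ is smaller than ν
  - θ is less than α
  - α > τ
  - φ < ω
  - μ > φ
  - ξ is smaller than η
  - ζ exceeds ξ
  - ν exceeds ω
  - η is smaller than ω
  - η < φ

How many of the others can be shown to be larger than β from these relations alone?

6

The elements the relations force above β are η, φ, ζ, ω, ν, μ — no chain reaches any other.
That is 6.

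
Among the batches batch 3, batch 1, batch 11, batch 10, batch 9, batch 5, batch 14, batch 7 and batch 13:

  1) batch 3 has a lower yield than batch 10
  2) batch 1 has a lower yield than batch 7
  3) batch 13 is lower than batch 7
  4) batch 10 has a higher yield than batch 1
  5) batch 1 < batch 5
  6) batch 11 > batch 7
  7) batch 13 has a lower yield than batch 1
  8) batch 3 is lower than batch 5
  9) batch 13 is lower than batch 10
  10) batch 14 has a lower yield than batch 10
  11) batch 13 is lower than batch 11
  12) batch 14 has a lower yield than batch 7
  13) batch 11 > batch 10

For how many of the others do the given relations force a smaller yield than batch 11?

Directly below batch 11: batch 13, batch 7, batch 10.
One step further: batch 3, batch 14, batch 1 (6 so far).
No other element is forced below batch 11 by the given relations, so the count is 6.

6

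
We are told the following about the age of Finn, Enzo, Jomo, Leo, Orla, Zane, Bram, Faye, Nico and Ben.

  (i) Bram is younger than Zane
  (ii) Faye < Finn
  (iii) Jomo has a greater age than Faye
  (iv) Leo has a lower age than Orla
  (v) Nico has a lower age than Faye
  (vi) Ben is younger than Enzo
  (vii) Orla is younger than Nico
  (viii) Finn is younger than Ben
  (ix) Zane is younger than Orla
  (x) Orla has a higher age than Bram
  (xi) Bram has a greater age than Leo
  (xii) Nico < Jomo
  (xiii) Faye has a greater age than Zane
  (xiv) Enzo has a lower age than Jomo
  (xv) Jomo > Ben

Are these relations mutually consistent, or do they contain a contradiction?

Every relation is compatible with Leo < Bram < Zane < Orla < Nico < Faye < Finn < Ben < Enzo < Jomo; the set is consistent.

consistent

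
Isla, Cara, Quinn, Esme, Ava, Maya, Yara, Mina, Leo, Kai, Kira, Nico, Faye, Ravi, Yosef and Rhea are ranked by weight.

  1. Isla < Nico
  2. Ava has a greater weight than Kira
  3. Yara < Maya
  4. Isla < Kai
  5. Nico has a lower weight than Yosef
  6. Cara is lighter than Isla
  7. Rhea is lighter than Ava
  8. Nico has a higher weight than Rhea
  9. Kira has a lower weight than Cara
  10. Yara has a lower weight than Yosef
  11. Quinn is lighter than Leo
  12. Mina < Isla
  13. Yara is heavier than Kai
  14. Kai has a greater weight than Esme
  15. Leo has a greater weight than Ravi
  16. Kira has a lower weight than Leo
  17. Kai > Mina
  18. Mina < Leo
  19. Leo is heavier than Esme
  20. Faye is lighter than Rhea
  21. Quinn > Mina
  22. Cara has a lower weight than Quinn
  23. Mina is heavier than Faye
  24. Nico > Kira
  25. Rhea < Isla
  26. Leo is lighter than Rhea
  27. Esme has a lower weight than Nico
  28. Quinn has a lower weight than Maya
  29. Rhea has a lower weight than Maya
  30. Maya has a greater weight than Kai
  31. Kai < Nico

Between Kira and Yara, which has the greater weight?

The relevant relations are Kira < Cara; Cara < Quinn; Quinn < Leo; Leo < Rhea; Rhea < Isla; Isla < Kai; Kai < Yara.
Together: Kira < Cara < Quinn < Leo < Rhea < Isla < Kai < Yara.
So Kira < Yara; Yara is the heavier of the two.

Yara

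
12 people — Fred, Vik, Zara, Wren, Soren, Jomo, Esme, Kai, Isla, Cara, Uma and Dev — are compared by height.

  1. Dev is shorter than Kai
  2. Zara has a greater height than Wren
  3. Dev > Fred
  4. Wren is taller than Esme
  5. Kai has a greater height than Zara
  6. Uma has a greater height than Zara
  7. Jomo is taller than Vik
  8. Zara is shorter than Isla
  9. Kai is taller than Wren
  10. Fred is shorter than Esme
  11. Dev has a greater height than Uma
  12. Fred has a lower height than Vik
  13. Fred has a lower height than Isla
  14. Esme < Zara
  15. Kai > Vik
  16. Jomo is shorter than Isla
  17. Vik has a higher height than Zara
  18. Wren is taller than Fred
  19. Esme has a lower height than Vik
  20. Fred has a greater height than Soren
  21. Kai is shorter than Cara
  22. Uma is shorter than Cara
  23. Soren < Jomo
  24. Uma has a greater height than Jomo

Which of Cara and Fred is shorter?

Fred < Esme and Esme < Wren give Fred < Wren.
With Wren < Zara: Fred < Esme < Wren < Zara.
With Zara < Vik: Fred < Esme < Wren < Zara < Vik.
Then Vik < Jomo extends the chain to Jomo.
With Jomo < Uma: Fred < Esme < Wren < Zara < Vik < Jomo < Uma.
With Uma < Dev: Fred < Esme < Wren < Zara < Vik < Jomo < Uma < Dev.
Then Dev < Kai extends the chain to Kai.
Then Kai < Cara extends the chain to Cara.
So Fred < Cara; Fred is the shorter of the two.

Fred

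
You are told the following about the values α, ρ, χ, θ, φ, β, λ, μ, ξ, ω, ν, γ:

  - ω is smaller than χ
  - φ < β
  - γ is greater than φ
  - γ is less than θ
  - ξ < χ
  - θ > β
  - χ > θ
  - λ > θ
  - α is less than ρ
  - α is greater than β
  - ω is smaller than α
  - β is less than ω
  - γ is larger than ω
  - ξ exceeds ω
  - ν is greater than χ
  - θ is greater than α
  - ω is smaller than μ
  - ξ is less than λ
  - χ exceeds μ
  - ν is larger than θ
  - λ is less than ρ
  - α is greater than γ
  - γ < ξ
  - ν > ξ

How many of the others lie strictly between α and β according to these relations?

Chaining upward from β reaches: ω, γ, ξ, μ, θ, λ, χ, ρ, ν.
Chaining downward from α reaches: φ, ω, γ.
Strictly between β and α are those in both lists: ω, γ — 2 elements.

2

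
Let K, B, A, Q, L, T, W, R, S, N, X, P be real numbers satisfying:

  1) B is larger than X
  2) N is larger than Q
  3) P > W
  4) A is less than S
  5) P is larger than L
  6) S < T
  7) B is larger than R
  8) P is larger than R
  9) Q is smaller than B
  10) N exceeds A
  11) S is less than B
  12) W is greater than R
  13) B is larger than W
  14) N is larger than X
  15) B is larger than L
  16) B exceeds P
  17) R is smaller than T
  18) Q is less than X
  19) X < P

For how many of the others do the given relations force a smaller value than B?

From B the given relations immediately reach Q, X, L, R, S, W, P.
From those, A — 8 in total.
Nothing else is reachable below B; 8 in all.

8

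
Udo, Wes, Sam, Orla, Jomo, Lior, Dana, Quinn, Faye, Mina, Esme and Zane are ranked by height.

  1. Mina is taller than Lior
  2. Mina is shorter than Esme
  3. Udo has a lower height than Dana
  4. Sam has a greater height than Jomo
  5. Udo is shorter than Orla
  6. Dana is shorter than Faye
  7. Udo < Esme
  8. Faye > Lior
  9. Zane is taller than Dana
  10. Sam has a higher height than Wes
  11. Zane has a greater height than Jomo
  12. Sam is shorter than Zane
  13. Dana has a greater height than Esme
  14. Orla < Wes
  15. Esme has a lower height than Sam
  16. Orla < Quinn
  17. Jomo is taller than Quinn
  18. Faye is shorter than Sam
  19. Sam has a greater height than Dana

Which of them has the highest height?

Udo is not greatest since Udo < Orla; Lior is not greatest since Lior < Mina; Mina is not greatest since Mina < Esme; Esme is not greatest since Esme < Dana; Dana is not greatest since Dana < Faye; Orla is not greatest since Orla < Quinn; Quinn is not greatest since Quinn < Jomo; Jomo is not greatest since Jomo < Sam; Faye is not greatest since Faye < Sam; Wes is not greatest since Wes < Sam; Sam is not greatest since Sam < Zane.
Only Zane has nothing above it, so Zane is the highest height.

Zane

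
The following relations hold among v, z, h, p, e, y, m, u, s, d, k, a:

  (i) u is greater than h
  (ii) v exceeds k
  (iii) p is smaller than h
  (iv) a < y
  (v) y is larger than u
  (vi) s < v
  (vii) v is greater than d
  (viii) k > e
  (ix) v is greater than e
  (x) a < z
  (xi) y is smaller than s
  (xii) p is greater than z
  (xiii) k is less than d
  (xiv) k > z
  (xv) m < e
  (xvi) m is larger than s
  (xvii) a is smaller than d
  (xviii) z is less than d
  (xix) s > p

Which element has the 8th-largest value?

Piecing the relations together gives one ordering: a < z < p < h < u < y < s < m < e < k < d < v.
The 8th largest is u.

u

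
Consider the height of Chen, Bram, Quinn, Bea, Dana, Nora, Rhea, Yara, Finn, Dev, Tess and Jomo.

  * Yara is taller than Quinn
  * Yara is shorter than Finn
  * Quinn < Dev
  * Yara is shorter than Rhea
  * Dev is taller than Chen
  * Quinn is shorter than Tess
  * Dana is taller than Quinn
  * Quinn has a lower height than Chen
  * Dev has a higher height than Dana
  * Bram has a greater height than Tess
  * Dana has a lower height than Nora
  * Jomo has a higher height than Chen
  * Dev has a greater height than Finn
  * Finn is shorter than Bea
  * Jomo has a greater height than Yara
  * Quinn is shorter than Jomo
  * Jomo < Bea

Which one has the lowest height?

Quinn

Yara is not least since Quinn < Yara; Dana is not least since Quinn < Dana; Chen is not least since Quinn < Chen; Finn is not least since Yara < Finn; Dev is not least since Finn < Dev; Jomo is not least since Quinn < Jomo; Tess is not least since Quinn < Tess; Bea is not least since Jomo < Bea; Rhea is not least since Yara < Rhea; Nora is not least since Dana < Nora; Bram is not least since Tess < Bram.
Only Quinn has nothing below it, so Quinn is the lowest height.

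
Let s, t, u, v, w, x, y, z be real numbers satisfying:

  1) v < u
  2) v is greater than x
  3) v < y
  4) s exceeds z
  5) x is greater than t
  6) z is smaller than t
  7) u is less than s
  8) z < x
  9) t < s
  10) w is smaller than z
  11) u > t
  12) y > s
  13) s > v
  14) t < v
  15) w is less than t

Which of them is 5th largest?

x

Piecing the relations together gives one ordering: w < z < t < x < v < u < s < y.
Counting 5 from the largest end gives x.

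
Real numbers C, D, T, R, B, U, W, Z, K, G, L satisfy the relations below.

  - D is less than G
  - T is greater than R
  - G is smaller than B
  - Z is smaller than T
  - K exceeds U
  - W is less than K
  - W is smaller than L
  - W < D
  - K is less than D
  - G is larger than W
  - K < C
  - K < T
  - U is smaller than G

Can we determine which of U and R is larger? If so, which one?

Following every chain through U: above U we get K, D, G, C, B, T.
R is not reached, and no chain runs the other way from R to U.
So the given relations leave the order of U and R undetermined.

undetermined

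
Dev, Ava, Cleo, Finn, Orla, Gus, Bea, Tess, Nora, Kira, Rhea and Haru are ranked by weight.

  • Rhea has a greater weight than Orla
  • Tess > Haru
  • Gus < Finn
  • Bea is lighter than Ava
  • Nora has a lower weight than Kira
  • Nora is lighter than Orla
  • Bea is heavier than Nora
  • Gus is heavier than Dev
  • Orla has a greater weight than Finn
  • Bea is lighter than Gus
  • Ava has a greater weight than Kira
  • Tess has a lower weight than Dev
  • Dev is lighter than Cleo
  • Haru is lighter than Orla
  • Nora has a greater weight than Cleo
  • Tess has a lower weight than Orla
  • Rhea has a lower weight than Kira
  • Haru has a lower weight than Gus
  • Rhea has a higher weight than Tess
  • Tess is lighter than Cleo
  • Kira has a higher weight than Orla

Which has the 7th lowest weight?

The consecutive relations fix a unique order: Haru < Tess < Dev < Cleo < Nora < Bea < Gus < Finn < Orla < Rhea < Kira < Ava.
Counting 7 from the smallest end gives Gus.

Gus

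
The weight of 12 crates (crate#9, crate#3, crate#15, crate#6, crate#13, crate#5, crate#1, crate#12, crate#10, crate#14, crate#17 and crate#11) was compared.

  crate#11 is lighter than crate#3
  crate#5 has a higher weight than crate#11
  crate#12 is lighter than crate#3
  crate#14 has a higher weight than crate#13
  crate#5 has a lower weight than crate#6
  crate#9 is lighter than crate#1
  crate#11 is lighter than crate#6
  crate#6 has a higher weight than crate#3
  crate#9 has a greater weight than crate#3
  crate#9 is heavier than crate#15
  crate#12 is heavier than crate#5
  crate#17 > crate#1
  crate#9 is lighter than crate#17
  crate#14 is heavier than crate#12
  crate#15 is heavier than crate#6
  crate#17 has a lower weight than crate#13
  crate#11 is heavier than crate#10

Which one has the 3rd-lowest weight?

crate#5

Chaining the given pairs: crate#10 < crate#11 < crate#5 < crate#12 < crate#3 < crate#6 < crate#15 < crate#9 < crate#1 < crate#17 < crate#13 < crate#14.
Counting 3 from the smallest end gives crate#5.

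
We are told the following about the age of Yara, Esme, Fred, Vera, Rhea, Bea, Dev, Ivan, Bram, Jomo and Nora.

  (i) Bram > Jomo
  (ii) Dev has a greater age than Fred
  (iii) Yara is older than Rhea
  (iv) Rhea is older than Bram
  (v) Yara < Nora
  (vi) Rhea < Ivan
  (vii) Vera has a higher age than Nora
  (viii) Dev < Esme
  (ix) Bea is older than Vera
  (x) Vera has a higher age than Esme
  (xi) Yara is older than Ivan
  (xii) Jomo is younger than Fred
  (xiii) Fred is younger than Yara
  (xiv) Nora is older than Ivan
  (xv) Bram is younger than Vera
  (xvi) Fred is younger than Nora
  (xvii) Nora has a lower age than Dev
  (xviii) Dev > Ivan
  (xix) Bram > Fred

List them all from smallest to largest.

Each adjacent pair is fixed by a given relation: Jomo < Fred; Fred < Bram; Bram < Rhea; Rhea < Ivan; Ivan < Yara; Yara < Nora; Nora < Dev; Dev < Esme; Esme < Vera; Vera < Bea. Chaining them end to end gives the full order.

Jomo < Fred < Bram < Rhea < Ivan < Yara < Nora < Dev < Esme < Vera < Bea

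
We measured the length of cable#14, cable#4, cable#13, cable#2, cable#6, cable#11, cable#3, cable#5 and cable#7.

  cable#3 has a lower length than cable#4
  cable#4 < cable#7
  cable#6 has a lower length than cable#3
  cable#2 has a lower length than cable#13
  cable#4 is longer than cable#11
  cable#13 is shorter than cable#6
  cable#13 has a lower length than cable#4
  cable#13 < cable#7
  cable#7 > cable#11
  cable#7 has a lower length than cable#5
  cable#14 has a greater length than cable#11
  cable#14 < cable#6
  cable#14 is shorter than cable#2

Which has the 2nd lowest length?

cable#14

Piecing the relations together gives one ordering: cable#11 < cable#14 < cable#2 < cable#13 < cable#6 < cable#3 < cable#4 < cable#7 < cable#5.
Counting 2 from the smallest end gives cable#14.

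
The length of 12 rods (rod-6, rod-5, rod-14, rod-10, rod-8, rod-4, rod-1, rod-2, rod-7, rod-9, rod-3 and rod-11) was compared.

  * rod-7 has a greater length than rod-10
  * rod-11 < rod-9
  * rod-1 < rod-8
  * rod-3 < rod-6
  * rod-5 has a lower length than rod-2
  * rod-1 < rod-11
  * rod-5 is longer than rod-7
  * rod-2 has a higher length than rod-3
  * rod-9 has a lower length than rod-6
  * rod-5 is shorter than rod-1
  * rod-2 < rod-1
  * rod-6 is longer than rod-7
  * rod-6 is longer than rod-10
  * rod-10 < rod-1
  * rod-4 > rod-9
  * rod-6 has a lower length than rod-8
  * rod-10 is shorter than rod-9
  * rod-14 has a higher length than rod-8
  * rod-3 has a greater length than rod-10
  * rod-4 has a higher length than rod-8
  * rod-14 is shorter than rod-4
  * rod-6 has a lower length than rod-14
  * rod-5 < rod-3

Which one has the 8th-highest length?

rod-2

Chaining the given pairs: rod-10 < rod-7 < rod-5 < rod-3 < rod-2 < rod-1 < rod-11 < rod-9 < rod-6 < rod-8 < rod-14 < rod-4.
The 8th largest is rod-2.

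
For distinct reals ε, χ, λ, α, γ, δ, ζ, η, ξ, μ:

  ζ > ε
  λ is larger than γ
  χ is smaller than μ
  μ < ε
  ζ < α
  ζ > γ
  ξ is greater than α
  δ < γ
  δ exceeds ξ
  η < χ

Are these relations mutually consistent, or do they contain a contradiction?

inconsistent

Chaining the given relations yields ζ < α < ξ < δ < γ, so ζ < γ. But one relation states γ < ζ. These cannot both hold.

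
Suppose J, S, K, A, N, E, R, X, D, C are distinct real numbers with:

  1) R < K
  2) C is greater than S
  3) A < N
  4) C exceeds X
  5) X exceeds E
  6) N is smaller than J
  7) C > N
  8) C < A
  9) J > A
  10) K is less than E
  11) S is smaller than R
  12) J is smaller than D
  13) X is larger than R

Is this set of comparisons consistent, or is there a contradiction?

inconsistent

We have N < C stated directly, yet also C < A < N by chaining the others — so C < N. Contradiction.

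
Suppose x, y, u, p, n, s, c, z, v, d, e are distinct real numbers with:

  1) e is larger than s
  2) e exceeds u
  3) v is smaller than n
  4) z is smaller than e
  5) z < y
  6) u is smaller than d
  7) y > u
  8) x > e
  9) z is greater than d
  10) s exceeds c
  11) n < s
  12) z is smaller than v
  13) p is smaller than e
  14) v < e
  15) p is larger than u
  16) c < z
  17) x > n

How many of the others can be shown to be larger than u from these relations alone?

9

The elements the relations force above u are d, z, v, n, s, p, y, e, x — no chain reaches any other.
That is 9.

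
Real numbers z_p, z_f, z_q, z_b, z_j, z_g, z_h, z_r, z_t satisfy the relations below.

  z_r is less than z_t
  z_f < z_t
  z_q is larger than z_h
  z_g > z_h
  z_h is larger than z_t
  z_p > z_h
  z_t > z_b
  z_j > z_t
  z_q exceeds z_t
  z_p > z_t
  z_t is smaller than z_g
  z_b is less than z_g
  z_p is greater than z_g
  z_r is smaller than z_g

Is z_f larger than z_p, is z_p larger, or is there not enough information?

Chaining the given relations: z_f < z_t < z_h < z_g < z_p.
So z_p is larger.

z_p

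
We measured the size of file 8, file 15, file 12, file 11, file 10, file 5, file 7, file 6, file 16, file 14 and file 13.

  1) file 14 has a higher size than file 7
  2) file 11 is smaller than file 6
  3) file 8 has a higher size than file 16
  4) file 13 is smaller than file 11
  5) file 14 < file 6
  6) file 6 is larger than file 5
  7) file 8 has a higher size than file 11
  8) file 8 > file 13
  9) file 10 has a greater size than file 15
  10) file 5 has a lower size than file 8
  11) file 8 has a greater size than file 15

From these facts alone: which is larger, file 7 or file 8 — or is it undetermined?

Following every chain through file 7: above file 7 we get file 14, file 6.
file 8 is not reached, and no chain runs the other way from file 8 to file 7.
So the given relations leave the order of file 7 and file 8 undetermined.

undetermined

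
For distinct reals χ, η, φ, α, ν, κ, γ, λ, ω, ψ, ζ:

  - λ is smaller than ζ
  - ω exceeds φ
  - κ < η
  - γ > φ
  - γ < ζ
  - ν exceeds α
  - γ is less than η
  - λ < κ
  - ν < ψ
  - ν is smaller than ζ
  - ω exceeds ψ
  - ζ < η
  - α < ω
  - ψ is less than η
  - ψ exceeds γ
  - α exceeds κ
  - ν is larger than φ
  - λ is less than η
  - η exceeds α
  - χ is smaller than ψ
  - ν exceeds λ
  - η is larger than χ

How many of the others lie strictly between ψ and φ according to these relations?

The relations place φ below ψ. An element lies strictly between them when it is forced above φ and also forced below ψ.
Above φ: {γ, ν, ω, ζ, η}. Below ψ: {λ, χ, γ, κ, α, ν}.
Intersection: {γ, ν} — 2.

2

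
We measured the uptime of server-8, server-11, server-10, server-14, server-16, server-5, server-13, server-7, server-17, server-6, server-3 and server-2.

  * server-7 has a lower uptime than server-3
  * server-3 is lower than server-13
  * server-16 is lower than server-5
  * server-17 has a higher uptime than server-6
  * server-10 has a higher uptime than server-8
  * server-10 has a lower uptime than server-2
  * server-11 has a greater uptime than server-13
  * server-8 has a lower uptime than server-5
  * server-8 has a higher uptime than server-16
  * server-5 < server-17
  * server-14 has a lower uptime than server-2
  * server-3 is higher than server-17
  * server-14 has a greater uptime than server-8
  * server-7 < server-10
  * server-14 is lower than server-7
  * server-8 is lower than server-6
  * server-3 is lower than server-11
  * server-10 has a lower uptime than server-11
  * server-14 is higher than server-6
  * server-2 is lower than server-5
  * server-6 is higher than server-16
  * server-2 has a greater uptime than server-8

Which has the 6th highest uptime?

server-2

The consecutive relations fix a unique order: server-16 < server-8 < server-6 < server-14 < server-7 < server-10 < server-2 < server-5 < server-17 < server-3 < server-13 < server-11.
Counting 6 from the largest end gives server-2.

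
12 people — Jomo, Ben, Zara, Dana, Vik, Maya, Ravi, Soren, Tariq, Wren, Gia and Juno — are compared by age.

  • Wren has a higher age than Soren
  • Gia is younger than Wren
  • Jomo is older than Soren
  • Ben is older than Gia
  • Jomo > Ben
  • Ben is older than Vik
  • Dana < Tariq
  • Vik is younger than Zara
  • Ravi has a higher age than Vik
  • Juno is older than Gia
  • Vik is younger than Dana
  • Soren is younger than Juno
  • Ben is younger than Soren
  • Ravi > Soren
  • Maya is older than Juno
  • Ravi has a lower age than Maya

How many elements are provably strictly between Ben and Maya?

3

Chaining upward from Ben reaches: Soren, Juno, Jomo, Ravi, Wren.
Chaining downward from Maya reaches: Vik, Gia, Soren, Juno, Ravi.
Strictly between Ben and Maya are those in both lists: Soren, Juno, Ravi — 3 elements.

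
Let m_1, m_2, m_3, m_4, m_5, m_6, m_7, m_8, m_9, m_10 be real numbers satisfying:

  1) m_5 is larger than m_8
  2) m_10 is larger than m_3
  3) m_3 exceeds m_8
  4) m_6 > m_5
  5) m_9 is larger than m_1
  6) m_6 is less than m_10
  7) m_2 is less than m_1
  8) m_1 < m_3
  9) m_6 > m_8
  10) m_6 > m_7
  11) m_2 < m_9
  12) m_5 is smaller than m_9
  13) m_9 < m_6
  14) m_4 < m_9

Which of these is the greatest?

Chaining downward from m_10: directly below it, m_3, m_6; then m_7, m_8, m_5, m_1, m_9; then m_4, m_2.
That covers every other element, and nothing is given above m_10, so m_10 is the greatest.

m_10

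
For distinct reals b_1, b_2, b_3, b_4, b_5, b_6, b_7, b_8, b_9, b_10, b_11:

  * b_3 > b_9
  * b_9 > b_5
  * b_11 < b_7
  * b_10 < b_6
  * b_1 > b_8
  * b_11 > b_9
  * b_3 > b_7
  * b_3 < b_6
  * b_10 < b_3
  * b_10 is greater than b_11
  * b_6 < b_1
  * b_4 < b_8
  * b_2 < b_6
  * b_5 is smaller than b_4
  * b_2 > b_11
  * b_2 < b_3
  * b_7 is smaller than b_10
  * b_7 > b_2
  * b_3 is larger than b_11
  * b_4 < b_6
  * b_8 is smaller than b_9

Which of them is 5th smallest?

b_11

The consecutive relations fix a unique order: b_5 < b_4 < b_8 < b_9 < b_11 < b_2 < b_7 < b_10 < b_3 < b_6 < b_1.
The 5th smallest is b_11.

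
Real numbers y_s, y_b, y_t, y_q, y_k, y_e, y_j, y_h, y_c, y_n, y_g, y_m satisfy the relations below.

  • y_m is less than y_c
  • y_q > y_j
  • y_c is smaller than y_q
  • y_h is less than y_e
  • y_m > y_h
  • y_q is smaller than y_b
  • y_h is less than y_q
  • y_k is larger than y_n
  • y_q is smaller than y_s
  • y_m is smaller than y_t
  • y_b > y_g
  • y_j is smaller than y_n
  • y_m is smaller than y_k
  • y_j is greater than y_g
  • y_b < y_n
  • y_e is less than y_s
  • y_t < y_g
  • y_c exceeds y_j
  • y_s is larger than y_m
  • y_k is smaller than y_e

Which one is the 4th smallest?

Chaining the given pairs: y_h < y_m < y_t < y_g < y_j < y_c < y_q < y_b < y_n < y_k < y_e < y_s.
The 4th smallest is y_g.

y_g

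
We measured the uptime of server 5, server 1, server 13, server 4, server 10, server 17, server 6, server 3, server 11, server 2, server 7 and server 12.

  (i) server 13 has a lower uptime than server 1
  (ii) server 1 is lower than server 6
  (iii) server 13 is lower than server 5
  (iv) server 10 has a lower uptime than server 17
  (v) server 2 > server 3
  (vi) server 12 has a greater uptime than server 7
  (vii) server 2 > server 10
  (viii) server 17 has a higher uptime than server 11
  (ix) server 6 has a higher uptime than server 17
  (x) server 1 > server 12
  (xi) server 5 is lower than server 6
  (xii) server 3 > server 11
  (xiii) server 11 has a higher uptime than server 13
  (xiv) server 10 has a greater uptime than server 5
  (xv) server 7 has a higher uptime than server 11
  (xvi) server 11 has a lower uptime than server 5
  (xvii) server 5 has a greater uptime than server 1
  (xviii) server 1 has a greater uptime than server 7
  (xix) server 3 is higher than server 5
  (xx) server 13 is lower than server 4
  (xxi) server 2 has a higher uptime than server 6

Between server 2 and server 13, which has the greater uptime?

server 2

server 13 < server 11 < server 7 < server 12 < server 1 < server 5 < server 10 < server 17 < server 6 < server 2, by transitivity through server 11, server 7, server 12, server 1, server 5, server 10, server 17, server 6.
So server 13 < server 2; server 2 is the higher of the two.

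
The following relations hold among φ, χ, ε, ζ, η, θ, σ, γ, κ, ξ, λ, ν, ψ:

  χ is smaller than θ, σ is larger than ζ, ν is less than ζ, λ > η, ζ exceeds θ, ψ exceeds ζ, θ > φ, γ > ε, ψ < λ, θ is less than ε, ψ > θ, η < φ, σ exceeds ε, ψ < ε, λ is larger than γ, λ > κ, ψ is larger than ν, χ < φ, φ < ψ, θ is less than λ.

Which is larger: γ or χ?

γ

χ < φ and φ < θ give χ < θ.
With θ < ζ: χ < φ < θ < ζ.
Then ζ < ψ extends the chain to ψ.
With ψ < ε: χ < φ < θ < ζ < ψ < ε.
With ε < γ: χ < φ < θ < ζ < ψ < ε < γ.
So χ < γ; γ is the larger of the two.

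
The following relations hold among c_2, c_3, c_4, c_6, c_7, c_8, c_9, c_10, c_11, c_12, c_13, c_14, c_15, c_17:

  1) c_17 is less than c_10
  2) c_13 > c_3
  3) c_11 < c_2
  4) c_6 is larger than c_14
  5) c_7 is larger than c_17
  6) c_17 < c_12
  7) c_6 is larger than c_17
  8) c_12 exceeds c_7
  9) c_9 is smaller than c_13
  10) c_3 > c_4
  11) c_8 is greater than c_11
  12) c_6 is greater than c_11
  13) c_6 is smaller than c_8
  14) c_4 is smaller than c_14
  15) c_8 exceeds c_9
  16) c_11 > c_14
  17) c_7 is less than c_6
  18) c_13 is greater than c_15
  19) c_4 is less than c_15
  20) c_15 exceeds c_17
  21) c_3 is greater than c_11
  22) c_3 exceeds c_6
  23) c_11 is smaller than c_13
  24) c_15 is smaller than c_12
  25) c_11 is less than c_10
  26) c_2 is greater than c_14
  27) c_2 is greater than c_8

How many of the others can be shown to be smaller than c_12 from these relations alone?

4

From c_12 the given relations immediately reach c_17, c_15, c_7.
From those, c_4 — 4 in total.
Nothing else is reachable below c_12; 4 in all.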